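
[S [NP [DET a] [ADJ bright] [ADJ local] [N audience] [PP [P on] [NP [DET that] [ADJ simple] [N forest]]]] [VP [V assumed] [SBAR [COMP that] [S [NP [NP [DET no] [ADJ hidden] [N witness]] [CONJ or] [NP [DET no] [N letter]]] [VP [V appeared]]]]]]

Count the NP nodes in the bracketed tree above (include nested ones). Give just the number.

5

Listing each NP by its span: [NP a bright local audience on that simple forest]; [NP that simple forest]; [NP no hidden witness or no letter]; [NP no hidden witness]; [NP no letter] — that makes 5.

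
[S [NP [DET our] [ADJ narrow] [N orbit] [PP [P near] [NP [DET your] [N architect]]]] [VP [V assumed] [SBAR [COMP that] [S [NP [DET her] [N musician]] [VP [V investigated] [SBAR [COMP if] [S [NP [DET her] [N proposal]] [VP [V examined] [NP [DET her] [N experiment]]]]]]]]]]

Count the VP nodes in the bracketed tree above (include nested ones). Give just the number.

3

Listing each VP by its span: [VP assumed that her musician investigated if her proposal examined her experiment]; [VP investigated if her proposal examined her experiment]; [VP examined her experiment] — that makes 3.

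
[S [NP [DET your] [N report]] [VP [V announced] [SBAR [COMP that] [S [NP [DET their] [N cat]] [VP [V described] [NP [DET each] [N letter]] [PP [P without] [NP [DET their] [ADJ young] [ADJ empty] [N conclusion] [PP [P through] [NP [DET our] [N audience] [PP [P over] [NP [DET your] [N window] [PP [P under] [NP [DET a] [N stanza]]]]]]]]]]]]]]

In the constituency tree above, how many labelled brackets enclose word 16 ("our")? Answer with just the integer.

Path from the root down to the word: S → VP → SBAR → S → VP → PP → NP → PP → NP → DET. That is 10 enclosing brackets.

10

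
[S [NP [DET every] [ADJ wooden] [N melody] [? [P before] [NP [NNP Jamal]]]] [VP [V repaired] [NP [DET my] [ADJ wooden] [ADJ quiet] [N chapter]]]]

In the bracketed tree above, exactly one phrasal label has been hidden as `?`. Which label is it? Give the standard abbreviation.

PP

A constituent whose immediate children are P 'before', NP is a prepositional phrase: PP.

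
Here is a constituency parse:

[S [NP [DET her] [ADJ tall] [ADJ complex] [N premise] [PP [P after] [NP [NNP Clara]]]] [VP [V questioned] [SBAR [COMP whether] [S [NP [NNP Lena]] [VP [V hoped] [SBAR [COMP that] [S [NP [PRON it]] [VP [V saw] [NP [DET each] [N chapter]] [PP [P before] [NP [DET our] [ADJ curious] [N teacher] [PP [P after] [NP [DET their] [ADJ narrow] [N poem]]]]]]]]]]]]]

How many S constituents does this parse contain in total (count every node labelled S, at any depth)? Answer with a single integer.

3

Listing each S by its span: [S her tall complex premise after Clara questioned whether Lena hoped that it saw each chapter before our curious teacher after their narrow poem]; [S Lena hoped that it saw each chapter before our curious teacher after their narrow poem]; [S it saw each chapter before our curious teacher after their narrow poem] — that makes 3.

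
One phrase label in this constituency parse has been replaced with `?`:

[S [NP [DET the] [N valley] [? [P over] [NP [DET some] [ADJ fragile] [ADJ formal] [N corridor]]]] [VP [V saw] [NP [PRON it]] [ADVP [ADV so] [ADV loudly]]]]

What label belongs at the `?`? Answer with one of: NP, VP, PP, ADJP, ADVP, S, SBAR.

The `?` node immediately contains: P 'over', NP. That is the internal structure of a prepositional phrase, so the label is PP.

PP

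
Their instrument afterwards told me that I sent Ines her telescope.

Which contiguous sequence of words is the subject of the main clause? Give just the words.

their instrument

In the main clause the verb is "told"; the NP preceding it, "their instrument", is the subject.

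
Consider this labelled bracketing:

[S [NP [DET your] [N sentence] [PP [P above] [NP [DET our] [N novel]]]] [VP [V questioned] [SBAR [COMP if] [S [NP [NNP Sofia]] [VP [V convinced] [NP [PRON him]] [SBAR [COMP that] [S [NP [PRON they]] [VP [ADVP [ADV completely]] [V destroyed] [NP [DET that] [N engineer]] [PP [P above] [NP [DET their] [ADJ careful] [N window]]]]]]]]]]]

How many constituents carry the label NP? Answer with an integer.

Listing each NP by its span: [NP your sentence above our novel]; [NP our novel]; [NP Sofia]; [NP him]; [NP they]; [NP that engineer] … — that makes 7.

7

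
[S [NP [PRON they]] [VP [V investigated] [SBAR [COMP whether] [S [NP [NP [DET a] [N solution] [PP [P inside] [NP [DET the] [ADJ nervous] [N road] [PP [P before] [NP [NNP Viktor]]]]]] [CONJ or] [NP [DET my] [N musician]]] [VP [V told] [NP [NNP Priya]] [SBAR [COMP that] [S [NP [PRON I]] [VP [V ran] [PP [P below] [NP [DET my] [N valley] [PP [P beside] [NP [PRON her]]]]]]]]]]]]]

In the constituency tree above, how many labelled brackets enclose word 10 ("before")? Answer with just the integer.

10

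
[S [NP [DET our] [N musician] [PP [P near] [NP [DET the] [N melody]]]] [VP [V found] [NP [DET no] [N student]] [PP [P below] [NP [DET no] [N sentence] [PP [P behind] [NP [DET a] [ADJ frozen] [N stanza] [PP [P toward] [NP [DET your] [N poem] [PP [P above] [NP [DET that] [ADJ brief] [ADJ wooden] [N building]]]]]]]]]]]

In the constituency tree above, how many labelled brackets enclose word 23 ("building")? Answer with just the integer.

11

Counting open brackets not yet closed at "building": [S [VP [PP [NP [PP [NP [PP [NP [PP [NP [N = 11.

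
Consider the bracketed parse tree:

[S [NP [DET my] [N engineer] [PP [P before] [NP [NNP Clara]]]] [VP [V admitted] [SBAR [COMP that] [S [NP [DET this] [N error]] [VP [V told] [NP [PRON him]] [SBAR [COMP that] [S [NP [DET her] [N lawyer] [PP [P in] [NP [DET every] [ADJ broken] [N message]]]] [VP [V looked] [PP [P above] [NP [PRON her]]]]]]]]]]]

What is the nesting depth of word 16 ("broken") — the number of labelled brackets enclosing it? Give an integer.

11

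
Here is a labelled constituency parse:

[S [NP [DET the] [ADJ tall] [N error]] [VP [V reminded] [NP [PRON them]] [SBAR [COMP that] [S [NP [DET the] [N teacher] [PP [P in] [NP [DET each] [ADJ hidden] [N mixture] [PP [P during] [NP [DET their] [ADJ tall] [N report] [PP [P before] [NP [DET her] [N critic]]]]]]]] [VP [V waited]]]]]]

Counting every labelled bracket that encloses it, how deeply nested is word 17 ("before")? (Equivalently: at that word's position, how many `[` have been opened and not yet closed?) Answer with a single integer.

11

The word sits inside P, which is inside PP, inside NP, inside PP, inside NP, inside PP, inside NP, inside S, inside SBAR, inside VP, inside S — 11 brackets in all.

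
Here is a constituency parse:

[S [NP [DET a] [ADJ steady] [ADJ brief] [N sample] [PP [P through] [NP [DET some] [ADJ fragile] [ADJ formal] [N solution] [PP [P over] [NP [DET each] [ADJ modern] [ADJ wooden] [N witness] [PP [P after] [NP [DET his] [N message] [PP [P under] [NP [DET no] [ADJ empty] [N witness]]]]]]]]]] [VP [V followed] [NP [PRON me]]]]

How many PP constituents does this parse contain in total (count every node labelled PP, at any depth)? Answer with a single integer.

4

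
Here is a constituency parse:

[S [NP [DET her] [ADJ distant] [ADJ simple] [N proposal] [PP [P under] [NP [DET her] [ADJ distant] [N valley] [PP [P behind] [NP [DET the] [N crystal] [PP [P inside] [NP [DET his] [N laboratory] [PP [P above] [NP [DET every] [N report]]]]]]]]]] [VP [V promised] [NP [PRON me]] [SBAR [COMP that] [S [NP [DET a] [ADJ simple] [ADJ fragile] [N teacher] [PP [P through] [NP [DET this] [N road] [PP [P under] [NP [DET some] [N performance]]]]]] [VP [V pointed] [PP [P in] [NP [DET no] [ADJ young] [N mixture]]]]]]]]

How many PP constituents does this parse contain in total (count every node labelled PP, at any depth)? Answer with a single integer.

7

The PP constituents are: [PP under her distant valley behind the crystal inside his laboratory above every report]; [PP behind the crystal inside his laboratory above every report]; [PP inside his laboratory above every report]; [PP above every report]; [PP through this road under some performance]; [PP under some performance] …. Total: 7.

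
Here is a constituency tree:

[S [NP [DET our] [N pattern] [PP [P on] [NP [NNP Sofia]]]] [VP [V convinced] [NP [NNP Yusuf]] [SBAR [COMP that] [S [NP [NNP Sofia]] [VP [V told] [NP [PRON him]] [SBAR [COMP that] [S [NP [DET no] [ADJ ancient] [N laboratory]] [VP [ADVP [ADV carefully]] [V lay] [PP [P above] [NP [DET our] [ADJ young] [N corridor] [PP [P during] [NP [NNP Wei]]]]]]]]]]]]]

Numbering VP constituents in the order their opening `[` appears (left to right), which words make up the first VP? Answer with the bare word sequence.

convinced Yusuf that Sofia told him that no ancient laboratory carefully lay above our young corridor during Wei

In left-to-right order the VP constituents are "convinced Yusuf that Sofia told him that no ancient laboratory carefully lay above our young corridor during Wei"; "told him that no ancient laboratory carefully lay above our young corridor during Wei"; "carefully lay above our young corridor during Wei". Number 1 is "convinced Yusuf that Sofia told him that no ancient laboratory carefully lay above our young corridor during Wei".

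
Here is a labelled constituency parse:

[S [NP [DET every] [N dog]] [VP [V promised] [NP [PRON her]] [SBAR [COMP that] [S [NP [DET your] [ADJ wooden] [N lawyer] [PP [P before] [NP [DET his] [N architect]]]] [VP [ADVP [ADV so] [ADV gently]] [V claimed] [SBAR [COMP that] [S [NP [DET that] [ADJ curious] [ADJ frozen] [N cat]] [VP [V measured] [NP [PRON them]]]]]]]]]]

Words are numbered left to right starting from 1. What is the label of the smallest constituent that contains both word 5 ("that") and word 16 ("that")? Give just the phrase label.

SBAR

Both words fall inside [SBAR that your wooden lawyer before his architect so gently claimed that that curious frozen cat measured them] (words 5–21), and no smaller constituent contains them both. Label: SBAR.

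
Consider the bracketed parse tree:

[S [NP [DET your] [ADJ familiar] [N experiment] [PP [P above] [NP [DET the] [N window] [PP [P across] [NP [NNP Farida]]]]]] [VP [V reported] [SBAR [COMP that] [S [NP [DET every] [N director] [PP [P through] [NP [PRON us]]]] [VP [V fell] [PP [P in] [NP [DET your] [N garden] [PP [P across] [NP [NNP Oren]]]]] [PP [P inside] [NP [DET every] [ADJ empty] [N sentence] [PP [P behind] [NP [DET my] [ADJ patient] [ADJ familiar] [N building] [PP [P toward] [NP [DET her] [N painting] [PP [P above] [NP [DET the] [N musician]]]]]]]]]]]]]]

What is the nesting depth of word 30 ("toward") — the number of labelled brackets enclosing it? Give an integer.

11

Counting open brackets not yet closed at "toward": [S [VP [SBAR [S [VP [PP [NP [PP [NP [PP [P = 11.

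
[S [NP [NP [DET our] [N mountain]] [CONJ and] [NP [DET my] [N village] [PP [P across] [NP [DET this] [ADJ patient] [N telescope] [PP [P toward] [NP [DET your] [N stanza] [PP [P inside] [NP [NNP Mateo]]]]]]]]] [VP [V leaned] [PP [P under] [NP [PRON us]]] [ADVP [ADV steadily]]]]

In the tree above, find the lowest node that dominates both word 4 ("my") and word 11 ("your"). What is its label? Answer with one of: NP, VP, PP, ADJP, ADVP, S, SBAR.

Word 4 lies under S → NP → NP → DET; word 11 lies under S → NP → NP → PP → NP → PP → NP → DET. The lowest shared node is the NP.

NP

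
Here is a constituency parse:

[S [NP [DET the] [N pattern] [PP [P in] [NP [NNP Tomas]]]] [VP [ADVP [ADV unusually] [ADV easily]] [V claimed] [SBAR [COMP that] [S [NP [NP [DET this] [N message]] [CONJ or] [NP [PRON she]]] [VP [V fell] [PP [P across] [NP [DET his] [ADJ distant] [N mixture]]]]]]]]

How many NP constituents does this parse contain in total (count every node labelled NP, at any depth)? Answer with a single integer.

6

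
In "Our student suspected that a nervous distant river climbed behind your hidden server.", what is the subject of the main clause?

our student

The subject of the main clause is the NP immediately before the verb "suspected": "our student".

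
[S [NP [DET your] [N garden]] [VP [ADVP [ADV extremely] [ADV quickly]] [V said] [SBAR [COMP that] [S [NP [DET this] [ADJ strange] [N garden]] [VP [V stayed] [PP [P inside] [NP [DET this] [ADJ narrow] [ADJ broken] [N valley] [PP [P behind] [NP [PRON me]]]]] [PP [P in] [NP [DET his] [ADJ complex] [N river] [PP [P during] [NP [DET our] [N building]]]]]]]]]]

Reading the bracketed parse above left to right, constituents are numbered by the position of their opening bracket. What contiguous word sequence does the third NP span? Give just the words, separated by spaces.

Opening `[NP` markers occur at word positions 1, 7, 12, 17, 19, 23; the third of these opens the constituent [NP this narrow broken valley behind me].

this narrow broken valley behind me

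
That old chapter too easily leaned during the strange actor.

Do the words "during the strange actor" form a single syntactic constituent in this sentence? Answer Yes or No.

Yes

These words form the whole prepositional phrase headed by "during", so yes — one constituent.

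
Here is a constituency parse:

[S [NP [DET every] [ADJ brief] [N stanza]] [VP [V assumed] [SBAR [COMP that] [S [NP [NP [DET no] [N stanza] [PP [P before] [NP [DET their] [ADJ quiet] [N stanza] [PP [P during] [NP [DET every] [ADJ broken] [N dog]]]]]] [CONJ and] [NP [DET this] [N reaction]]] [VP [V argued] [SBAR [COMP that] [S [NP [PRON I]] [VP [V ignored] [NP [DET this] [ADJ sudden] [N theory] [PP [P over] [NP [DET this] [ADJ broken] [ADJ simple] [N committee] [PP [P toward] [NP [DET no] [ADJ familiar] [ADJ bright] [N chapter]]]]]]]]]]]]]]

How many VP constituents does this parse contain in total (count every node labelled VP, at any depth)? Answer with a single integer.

The VP constituents are: [VP assumed that no stanza before their quiet stanza during every broken dog and this reaction argued that I ignored this sudden theory over this broken simple committee toward no familiar bright chapter]; [VP argued that I ignored this sudden theory over this broken simple committee toward no familiar bright chapter]; [VP ignored this sudden theory over this broken simple committee toward no familiar bright chapter]. Total: 3.

3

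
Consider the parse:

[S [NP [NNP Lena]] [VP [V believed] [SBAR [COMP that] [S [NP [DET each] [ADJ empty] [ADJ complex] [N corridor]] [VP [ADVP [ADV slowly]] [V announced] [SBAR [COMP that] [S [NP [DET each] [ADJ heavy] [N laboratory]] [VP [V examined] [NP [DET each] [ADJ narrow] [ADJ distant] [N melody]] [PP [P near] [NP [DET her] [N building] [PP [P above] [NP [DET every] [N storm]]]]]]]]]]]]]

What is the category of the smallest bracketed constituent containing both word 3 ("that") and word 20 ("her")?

The smallest bracket enclosing both words is [SBAR that each empty complex corridor slowly announced that each heavy laboratory examined each narrow distant melody near her building above every storm], so the label is SBAR.

SBAR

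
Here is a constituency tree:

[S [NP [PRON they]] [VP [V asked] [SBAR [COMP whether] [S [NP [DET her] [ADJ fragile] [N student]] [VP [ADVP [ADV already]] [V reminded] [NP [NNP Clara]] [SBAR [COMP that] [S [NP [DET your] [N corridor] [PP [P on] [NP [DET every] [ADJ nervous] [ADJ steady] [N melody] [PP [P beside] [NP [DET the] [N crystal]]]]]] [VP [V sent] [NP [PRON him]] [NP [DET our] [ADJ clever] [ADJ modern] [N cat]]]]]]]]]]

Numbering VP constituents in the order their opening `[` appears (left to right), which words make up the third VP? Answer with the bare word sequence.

sent him our clever modern cat

In left-to-right order the VP constituents are "asked whether her fragile student already reminded Clara that your corridor on every nervous steady melody beside the crystal sent him our clever modern cat"; "already reminded Clara that your corridor on every nervous steady melody beside the crystal sent him our clever modern cat"; "sent him our clever modern cat". Number 3 is "sent him our clever modern cat".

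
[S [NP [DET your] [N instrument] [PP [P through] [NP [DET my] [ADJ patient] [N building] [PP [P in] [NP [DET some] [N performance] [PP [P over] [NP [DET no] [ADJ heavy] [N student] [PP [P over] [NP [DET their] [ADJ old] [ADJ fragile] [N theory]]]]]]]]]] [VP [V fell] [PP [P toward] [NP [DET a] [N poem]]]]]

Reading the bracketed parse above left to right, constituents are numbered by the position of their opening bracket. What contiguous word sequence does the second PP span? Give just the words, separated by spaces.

Opening `[PP` markers occur at word positions 3, 7, 10, 14, 20; the second of these opens the constituent [PP in some performance over no heavy student over their old fragile theory].

in some performance over no heavy student over their old fragile theory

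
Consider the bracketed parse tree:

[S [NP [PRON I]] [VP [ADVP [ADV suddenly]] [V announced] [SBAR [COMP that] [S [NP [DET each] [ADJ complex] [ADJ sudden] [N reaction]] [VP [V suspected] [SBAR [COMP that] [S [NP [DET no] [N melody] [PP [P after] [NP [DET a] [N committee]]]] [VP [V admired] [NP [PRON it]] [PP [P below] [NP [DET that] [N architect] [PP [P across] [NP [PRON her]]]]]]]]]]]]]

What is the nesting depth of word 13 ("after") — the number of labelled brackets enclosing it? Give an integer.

10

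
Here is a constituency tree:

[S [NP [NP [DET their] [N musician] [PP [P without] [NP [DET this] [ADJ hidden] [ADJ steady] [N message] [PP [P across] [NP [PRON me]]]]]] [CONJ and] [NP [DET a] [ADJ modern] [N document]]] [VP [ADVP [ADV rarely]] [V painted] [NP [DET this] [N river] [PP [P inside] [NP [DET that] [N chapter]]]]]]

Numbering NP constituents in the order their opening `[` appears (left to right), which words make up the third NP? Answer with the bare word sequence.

The NP opening brackets appear, in order, over: "their musician without this hidden steady message across me and a modern document"; "their musician without this hidden steady message across me"; "this hidden steady message across me"; "me"; "a modern document"; "this river inside that chapter"; "that chapter". The third one spans "this hidden steady message across me".

this hidden steady message across me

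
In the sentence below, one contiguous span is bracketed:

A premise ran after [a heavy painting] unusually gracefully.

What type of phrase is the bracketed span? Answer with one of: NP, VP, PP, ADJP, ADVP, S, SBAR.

The span is built around the noun "painting" — a noun phrase (NP).

NP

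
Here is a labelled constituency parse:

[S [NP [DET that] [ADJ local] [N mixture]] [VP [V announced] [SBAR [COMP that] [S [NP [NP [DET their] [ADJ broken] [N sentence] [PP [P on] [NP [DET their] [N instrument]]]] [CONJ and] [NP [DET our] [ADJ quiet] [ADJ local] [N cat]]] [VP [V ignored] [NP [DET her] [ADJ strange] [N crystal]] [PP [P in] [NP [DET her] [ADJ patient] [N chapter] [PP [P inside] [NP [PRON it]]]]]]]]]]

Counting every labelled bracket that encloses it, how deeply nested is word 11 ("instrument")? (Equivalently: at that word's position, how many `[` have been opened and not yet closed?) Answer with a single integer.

9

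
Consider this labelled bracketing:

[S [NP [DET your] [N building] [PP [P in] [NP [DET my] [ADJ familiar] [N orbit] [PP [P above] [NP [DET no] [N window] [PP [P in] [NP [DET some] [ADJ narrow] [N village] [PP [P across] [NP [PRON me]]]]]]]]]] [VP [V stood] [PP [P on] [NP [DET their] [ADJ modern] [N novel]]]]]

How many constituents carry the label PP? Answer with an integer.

5

Scanning left to right, an opening `[PP` appears at word positions 3, 7, 10, 14, 17 — 5 in total.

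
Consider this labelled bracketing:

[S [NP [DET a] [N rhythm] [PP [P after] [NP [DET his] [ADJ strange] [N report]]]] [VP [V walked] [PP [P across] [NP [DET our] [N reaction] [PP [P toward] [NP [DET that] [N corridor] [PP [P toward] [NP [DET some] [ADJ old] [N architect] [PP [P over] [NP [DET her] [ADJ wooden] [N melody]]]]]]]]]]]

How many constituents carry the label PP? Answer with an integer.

5

Scanning left to right, an opening `[PP` appears at word positions 3, 8, 11, 14, 18 — 5 in total.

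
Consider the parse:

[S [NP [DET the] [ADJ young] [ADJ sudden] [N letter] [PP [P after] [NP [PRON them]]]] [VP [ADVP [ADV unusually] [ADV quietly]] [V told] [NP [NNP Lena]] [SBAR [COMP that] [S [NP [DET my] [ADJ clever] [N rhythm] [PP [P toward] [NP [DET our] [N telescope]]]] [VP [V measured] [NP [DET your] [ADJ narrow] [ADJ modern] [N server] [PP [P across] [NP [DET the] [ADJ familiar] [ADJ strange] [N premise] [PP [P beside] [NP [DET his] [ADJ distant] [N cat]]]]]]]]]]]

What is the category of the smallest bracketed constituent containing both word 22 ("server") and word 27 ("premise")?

NP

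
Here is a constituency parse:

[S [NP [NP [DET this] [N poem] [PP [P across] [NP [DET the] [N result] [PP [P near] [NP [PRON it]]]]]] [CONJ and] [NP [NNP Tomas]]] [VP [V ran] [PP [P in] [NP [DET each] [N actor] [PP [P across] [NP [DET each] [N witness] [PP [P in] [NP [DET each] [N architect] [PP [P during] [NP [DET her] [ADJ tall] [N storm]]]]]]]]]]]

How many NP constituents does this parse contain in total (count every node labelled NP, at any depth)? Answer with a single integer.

The NP constituents are: [NP this poem across the result near it and Tomas]; [NP this poem across the result near it]; [NP the result near it]; [NP it]; [NP Tomas]; [NP each actor across each witness in each architect during her tall storm] …. Total: 9.

9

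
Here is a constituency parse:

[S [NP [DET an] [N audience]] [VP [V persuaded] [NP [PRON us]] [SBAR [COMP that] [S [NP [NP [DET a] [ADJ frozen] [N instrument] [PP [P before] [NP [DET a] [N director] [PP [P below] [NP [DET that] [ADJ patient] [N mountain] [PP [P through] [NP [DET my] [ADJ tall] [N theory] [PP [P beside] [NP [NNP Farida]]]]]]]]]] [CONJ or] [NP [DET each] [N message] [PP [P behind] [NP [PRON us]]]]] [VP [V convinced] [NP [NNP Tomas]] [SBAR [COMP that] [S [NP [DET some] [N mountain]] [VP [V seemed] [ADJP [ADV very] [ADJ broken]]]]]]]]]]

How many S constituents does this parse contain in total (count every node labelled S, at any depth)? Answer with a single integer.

Listing each S by its span: [S an audience persuaded us that a frozen instrument before a director below that patient mountain through my tall theory beside Farida or each message behind us convinced Tomas that some mountain seemed very broken]; [S a frozen instrument before a director below that patient mountain through my tall theory beside Farida or each message behind us convinced Tomas that some mountain seemed very broken]; [S some mountain seemed very broken] — that makes 3.

3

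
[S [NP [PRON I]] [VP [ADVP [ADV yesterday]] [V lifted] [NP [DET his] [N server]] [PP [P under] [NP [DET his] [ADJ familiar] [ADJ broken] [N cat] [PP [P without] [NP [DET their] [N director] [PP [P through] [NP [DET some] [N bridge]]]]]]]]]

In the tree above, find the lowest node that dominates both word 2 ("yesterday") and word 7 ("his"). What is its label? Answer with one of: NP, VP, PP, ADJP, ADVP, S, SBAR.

VP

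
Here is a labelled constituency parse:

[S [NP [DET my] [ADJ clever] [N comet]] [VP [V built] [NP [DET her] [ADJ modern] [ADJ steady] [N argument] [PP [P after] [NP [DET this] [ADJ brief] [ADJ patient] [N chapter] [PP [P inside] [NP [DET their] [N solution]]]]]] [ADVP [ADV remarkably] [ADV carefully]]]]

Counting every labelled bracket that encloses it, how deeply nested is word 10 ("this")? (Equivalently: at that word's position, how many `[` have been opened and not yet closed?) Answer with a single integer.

Path from the root down to the word: S → VP → NP → PP → NP → DET. That is 6 enclosing brackets.

6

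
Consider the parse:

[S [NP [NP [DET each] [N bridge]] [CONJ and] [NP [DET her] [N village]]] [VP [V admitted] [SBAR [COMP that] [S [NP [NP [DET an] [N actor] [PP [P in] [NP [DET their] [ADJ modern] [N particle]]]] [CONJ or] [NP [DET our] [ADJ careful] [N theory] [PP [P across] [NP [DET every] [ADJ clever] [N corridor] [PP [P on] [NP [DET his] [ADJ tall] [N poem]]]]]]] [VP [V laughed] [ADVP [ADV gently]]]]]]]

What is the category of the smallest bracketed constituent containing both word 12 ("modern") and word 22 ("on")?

NP

Word 12 lies under S → VP → SBAR → S → NP → NP → PP → NP → ADJ; word 22 lies under S → VP → SBAR → S → NP → NP → PP → NP → PP → P. The lowest shared node is the NP.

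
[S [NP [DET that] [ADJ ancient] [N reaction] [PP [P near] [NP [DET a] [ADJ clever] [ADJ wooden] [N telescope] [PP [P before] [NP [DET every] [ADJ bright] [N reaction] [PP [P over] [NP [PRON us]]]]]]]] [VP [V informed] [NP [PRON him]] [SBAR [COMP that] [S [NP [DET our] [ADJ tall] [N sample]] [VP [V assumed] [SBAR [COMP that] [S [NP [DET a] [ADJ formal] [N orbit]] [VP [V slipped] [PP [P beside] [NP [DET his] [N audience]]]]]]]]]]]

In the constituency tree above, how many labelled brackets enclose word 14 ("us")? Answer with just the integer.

The word sits inside PRON, which is inside NP, inside PP, inside NP, inside PP, inside NP, inside PP, inside NP, inside S — 9 brackets in all.

9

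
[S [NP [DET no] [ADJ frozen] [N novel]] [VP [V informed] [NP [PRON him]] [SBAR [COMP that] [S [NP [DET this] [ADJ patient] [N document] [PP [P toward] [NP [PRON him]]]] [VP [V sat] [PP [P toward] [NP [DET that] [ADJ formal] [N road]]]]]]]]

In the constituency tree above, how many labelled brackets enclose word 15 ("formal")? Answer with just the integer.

8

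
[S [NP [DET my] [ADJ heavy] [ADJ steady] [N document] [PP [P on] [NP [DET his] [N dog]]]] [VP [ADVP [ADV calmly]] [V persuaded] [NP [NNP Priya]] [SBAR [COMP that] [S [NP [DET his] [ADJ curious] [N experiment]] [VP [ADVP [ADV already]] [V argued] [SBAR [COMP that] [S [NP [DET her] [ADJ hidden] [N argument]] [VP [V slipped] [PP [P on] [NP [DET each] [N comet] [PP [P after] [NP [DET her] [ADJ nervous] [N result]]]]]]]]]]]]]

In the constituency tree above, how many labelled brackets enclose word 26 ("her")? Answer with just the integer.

Path from the root down to the word: S → VP → SBAR → S → VP → SBAR → S → VP → PP → NP → PP → NP → DET. That is 13 enclosing brackets.

13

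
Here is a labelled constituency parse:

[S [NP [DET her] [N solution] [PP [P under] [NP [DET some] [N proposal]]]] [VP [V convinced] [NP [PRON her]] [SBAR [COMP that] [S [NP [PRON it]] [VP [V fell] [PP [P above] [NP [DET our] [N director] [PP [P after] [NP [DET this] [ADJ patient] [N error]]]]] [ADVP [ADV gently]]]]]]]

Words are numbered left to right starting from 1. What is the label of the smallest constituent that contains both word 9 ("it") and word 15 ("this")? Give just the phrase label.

S

Word 9 lies under S → VP → SBAR → S → NP → PRON; word 15 lies under S → VP → SBAR → S → VP → PP → NP → PP → NP → DET. The lowest shared node is the S.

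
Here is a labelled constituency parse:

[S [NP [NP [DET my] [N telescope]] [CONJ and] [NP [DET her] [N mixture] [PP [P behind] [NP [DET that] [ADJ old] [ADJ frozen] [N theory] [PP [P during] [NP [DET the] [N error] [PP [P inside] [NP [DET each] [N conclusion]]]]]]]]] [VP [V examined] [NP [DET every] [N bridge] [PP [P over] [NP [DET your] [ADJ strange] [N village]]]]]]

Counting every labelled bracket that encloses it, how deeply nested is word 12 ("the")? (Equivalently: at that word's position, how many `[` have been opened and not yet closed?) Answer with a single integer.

The word sits inside DET, which is inside NP, inside PP, inside NP, inside PP, inside NP, inside NP, inside S — 8 brackets in all.

8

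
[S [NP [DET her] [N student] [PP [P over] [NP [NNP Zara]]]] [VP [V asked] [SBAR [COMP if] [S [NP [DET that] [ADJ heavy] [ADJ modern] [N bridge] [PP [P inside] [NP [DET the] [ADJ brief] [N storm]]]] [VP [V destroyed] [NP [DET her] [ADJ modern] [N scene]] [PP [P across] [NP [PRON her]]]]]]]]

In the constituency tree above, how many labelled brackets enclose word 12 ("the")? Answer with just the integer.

8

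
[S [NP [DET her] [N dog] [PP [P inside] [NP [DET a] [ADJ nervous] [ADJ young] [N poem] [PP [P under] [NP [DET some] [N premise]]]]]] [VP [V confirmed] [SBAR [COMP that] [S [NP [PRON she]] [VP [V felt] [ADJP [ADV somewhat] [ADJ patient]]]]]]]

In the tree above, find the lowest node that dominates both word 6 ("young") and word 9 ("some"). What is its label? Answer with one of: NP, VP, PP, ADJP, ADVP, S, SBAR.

NP

Word 6 lies under S → NP → PP → NP → ADJ; word 9 lies under S → NP → PP → NP → PP → NP → DET. The lowest shared node is the NP.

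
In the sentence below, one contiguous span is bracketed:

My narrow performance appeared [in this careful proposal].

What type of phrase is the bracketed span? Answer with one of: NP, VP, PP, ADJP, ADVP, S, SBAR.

PP

The span is built around the preposition "in" — a prepositional phrase (PP).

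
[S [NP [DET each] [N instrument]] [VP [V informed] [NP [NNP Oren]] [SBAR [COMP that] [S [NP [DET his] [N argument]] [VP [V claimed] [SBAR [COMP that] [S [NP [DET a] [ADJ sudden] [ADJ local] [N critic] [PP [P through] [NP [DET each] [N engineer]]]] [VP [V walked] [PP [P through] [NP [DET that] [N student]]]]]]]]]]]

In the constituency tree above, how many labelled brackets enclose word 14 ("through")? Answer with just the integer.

The word sits inside P, which is inside PP, inside NP, inside S, inside SBAR, inside VP, inside S, inside SBAR, inside VP, inside S — 10 brackets in all.

10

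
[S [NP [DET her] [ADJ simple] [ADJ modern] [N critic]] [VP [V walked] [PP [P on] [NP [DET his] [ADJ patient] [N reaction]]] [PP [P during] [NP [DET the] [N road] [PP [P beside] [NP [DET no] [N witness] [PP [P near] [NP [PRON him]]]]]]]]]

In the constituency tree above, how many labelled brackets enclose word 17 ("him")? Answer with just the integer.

Path from the root down to the word: S → VP → PP → NP → PP → NP → PP → NP → PRON. That is 9 enclosing brackets.

9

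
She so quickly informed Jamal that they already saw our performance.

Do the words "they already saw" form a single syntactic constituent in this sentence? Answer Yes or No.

"they" belongs to the noun phrase "they" while "saw" belongs to the verb phrase "already saw our performance"; a span that runs across that boundary is not a single phrase.

No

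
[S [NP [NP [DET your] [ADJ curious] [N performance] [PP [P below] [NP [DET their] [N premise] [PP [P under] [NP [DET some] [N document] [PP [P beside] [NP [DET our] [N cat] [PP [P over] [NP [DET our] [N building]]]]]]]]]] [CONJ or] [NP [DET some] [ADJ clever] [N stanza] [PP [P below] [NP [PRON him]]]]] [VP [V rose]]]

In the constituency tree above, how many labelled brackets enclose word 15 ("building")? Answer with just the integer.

The word sits inside N, which is inside NP, inside PP, inside NP, inside PP, inside NP, inside PP, inside NP, inside PP, inside NP, inside NP, inside S — 12 brackets in all.

12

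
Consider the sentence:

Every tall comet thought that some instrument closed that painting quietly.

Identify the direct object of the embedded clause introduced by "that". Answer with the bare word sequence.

that painting

"closed" heads the VP of the embedded clause introduced by "that", and "that painting" is its direct object.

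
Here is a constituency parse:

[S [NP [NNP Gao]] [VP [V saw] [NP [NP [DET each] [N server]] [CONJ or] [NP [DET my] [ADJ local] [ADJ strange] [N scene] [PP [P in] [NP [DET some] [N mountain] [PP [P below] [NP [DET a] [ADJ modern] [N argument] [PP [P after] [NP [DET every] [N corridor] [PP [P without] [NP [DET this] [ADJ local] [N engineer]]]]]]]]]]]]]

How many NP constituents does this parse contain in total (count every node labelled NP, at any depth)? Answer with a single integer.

8

The NP constituents are: [NP Gao]; [NP each server or my local strange scene in some mountain below a modern argument after every corridor without this local engineer]; [NP each server]; [NP my local strange scene in some mountain below a modern argument after every corridor without this local engineer]; [NP some mountain below a modern argument after every corridor without this local engineer]; [NP a modern argument after every corridor without this local engineer] …. Total: 8.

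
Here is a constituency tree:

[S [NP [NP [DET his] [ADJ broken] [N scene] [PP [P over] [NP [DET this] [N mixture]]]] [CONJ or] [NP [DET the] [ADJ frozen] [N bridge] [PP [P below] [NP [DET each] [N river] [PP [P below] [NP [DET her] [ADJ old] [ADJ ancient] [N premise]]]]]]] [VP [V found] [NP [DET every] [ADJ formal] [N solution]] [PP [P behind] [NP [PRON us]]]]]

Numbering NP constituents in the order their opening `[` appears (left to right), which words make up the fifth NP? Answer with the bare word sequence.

Opening `[NP` markers occur at word positions 1, 1, 5, 8, 12, 15, 20, 24; the fifth of these opens the constituent [NP each river below her old ancient premise].

each river below her old ancient premise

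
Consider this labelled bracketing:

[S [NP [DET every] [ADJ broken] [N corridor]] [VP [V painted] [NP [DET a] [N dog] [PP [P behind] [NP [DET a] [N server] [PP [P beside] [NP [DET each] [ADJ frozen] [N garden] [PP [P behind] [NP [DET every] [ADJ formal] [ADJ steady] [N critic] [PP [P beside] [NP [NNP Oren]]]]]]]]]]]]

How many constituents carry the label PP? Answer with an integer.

4

The PP constituents are: [PP behind a server beside each frozen garden behind every formal steady critic beside Oren]; [PP beside each frozen garden behind every formal steady critic beside Oren]; [PP behind every formal steady critic beside Oren]; [PP beside Oren]. Total: 4.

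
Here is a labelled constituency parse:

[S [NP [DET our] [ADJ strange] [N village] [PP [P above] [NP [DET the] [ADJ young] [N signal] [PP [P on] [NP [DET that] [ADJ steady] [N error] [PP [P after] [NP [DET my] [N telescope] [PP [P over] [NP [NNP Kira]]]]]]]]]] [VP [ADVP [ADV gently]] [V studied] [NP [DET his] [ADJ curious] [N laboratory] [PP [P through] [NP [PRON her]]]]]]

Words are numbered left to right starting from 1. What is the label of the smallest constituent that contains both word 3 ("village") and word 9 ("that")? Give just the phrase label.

NP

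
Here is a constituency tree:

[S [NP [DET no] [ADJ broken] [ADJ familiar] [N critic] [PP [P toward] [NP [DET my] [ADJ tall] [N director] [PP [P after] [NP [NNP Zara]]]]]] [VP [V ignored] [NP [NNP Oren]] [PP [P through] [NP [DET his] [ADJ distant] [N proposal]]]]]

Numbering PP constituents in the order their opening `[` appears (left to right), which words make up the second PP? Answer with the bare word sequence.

The PP opening brackets appear, in order, over: "toward my tall director after Zara"; "after Zara"; "through his distant proposal". The second one spans "after Zara".

after Zara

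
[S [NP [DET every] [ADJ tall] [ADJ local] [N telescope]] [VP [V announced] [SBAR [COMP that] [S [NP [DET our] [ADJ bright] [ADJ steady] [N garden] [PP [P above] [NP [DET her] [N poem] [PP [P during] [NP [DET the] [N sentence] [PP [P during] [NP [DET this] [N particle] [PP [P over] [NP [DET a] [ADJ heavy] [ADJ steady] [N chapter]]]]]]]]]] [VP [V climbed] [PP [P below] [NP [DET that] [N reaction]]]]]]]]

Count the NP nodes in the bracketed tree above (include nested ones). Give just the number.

Scanning left to right, an opening `[NP` appears at word positions 1, 7, 12, 15, 18, 21, 27 — 7 in total.

7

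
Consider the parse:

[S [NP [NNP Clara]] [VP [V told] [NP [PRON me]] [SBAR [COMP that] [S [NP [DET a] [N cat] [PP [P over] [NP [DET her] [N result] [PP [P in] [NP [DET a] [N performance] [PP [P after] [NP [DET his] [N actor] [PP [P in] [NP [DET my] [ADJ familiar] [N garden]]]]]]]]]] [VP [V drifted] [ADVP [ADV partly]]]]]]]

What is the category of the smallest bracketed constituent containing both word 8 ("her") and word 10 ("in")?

NP

Both words fall inside [NP her result in a performance after his actor in my familiar garden] (words 8–19), and no smaller constituent contains them both. Label: NP.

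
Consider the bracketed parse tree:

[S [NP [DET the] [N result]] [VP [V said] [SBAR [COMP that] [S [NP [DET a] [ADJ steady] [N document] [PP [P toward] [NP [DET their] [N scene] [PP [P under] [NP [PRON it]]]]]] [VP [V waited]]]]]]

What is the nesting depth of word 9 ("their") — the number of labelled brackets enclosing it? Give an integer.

8

Counting open brackets not yet closed at "their": [S [VP [SBAR [S [NP [PP [NP [DET = 8.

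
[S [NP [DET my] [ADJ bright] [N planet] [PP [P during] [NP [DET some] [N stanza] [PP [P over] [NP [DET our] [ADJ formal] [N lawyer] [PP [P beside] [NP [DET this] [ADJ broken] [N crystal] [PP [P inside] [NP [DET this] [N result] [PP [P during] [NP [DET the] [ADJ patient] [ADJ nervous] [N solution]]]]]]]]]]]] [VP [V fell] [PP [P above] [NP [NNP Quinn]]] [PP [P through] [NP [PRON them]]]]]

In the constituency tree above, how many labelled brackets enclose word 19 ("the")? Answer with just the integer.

Path from the root down to the word: S → NP → PP → NP → PP → NP → PP → NP → PP → NP → PP → NP → DET. That is 13 enclosing brackets.

13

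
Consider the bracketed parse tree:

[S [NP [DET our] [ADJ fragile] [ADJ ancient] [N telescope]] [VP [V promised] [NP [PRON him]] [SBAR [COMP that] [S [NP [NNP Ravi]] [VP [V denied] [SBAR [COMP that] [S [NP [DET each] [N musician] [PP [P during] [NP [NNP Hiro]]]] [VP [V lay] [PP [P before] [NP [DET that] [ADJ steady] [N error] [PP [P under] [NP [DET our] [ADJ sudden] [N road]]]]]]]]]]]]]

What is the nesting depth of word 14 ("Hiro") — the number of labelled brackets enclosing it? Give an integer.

The word sits inside NNP, which is inside NP, inside PP, inside NP, inside S, inside SBAR, inside VP, inside S, inside SBAR, inside VP, inside S — 11 brackets in all.

11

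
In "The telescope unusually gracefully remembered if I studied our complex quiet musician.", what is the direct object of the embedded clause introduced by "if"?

our complex quiet musician

Within the embedded clause introduced by "if", the direct object of "studied" is "our complex quiet musician".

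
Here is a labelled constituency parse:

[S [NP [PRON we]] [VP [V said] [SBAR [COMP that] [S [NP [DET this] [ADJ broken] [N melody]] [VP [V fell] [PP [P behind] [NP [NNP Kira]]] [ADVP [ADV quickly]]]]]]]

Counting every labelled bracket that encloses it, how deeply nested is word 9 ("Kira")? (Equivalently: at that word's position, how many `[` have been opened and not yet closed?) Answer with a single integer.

8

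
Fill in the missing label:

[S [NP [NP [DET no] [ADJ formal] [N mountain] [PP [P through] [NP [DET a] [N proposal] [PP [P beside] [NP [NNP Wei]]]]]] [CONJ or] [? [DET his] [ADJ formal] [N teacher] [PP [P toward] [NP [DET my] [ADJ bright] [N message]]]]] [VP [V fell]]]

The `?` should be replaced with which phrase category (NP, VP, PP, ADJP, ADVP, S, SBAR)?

NP

A constituent whose immediate children are DET 'his', ADJ 'formal', N 'teacher', PP is a noun phrase: NP.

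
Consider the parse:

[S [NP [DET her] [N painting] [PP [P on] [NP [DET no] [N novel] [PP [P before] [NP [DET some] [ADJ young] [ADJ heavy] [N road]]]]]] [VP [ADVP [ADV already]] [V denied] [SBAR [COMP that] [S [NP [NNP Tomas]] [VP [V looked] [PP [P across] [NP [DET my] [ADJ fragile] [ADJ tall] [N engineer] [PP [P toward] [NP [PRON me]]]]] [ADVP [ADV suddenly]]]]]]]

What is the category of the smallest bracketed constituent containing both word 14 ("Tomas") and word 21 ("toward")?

Both words fall inside [S Tomas looked across my fragile tall engineer toward me suddenly] (words 14–23), and no smaller constituent contains them both. Label: S.

S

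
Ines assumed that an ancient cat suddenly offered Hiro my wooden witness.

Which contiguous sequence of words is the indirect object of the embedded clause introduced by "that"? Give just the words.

"offered" heads the VP of the embedded clause introduced by "that", and "Hiro" is its indirect object.

Hiro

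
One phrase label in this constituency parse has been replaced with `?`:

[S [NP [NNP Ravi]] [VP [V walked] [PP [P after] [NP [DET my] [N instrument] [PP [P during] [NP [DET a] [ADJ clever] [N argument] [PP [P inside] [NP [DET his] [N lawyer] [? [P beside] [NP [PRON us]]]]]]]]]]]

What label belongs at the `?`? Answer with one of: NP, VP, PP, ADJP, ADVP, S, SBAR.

A constituent whose immediate children are P 'beside', NP is a prepositional phrase: PP.

PP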